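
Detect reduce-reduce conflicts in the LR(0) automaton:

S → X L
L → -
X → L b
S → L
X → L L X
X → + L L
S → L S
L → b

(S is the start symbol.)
Yes — I10: [L → b .] vs [X → L b .]

A reduce-reduce conflict occurs when an LR(0) state has two complete items [A → α .] and [B → β .] — both call for a reduction, and with no lookahead the parser cannot choose between them.

Augment with S' → S and build the canonical LR(0) collection (I0 = CLOSURE({[S' → . S]}), then GOTO on every symbol after a dot until no new states appear). It has 14 states:
  I0: { [L → . -], [L → . b], [S → . L S], [S → . L], [S → . X L], [S' → . S], [X → . + L L], [X → . L L X], [X → . L b] }  — shift
  I1: { [L → . -], [L → . b], [X → + . L L] }  — shift
  I2: { [L → - .] }  — reduce
  I3: { [L → . -], [L → . b], [S → . L S], [S → . L], [S → . X L], [S → L . S], [S → L .], [X → . + L L], [X → . L L X], [X → . L b], [X → L . L X], [X → L . b] }  — shift, reduce
  I4: { [S' → S .] }  — accept
  I5: { [L → . -], [L → . b], [S → X . L] }  — shift
  I6: { [L → b .] }  — reduce
  I7: { [S → X L .] }  — reduce
  I8: { [L → . -], [L → . b], [S → . L S], [S → . L], [S → . X L], [S → L . S], [S → L .], [X → . + L L], [X → . L L X], [X → . L b], [X → L . L X], [X → L . b], [X → L L . X] }  — shift, reduce
  I9: { [S → L S .] }  — reduce
  I10: { [L → b .], [X → L b .] }  — 2 reduces
  I11: { [L → . -], [L → . b], [S → X . L], [X → L L X .] }  — shift, reduce
  I12: { [L → . -], [L → . b], [X → + L . L] }  — shift
  I13: { [X → + L L .] }  — reduce

I10 contains complete items [L → b .], [X → L b .] — reduce-reduce conflict.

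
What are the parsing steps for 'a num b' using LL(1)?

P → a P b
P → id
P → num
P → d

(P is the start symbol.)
LL(1) parsing maintains a stack (initially the start symbol over $) and the input. At each step: if the stack top is a terminal, match it against the current input token; if it is a non-terminal N, replace it with the RHS of M[N, lookahead] (the unique production whose predict set contains the lookahead).

Stack is shown with the top on the left.

Stack    Input      Action
--------------------------
P $      a num b $  output P → a P b
a P b $  a num b $  match 'a'
P b $    num b $    output P → num
num b $  num b $    match 'num'
b $      b $        match 'b'
$        $          accept

The string is accepted.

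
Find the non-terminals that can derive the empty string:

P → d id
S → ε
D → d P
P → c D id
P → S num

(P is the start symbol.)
{ 'S' }

A non-terminal is nullable if it can derive ε (the empty string): either it has an ε-production, or it has a production whose right-hand side consists entirely of nullable non-terminals.

ε-productions: S → ε
So S is immediately nullable.
No further non-terminal can be added: every production for the remaining non-terminals contains a terminal or a non-nullable non-terminal.
Nullable = { 'S' }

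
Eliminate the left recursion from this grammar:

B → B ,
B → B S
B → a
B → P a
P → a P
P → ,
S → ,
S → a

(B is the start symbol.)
B → a B'
B → P a B'
B' → , B'
B' → S B'
B' → ε
P → a P
P → ,
S → ,
S → a

B is directly left-recursive. The standard transformation for
  A → A α₁ | ... | A α_m | β₁ | ... | β_n
is
  A  → β₁ A' | ... | β_n A'
  A' → α₁ A' | ... | α_m A' | ε

B → a becomes B → a B'
B → P a becomes B → P a B'
B → B , becomes B' → , B'
B → B S becomes B' → S B'
Add B' → ε

Productions for other non-terminals are unchanged:
  P → a P
  P → ,
  S → ,
  S → a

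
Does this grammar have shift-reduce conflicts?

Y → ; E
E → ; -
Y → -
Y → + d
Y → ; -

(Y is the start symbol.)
Augment with Y' → Y and build the canonical LR(0) collection (I0 = CLOSURE({[Y' → . Y]}), then GOTO on every symbol after a dot until no new states appear). It has 10 states:
  I0: { [Y → . + d], [Y → . -], [Y → . ; -], [Y → . ; E], [Y' → . Y] }  — shift
  I1: { [Y → + . d] }  — shift
  I2: { [Y → - .] }  — reduce
  I3: { [E → . ; -], [Y → ; . -], [Y → ; . E] }  — shift
  I4: { [Y' → Y .] }  — accept
  I5: { [Y → ; - .] }  — reduce
  I6: { [E → ; . -] }  — shift
  I7: { [Y → ; E .] }  — reduce
  I8: { [E → ; - .] }  — reduce
  I9: { [Y → + d .] }  — reduce

No state contains both a complete item and a shift item.

Answer: No shift-reduce conflicts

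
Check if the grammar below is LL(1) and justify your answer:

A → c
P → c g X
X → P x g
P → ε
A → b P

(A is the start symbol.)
A grammar is LL(1) if for each non-terminal N with multiple productions, the predict sets of those productions are pairwise disjoint, where PREDICT(N → α) = (FIRST(α) \ {ε}) ∪ (FOLLOW(N) if α ⇒* ε).

Relevant sets:
  FOLLOW(P) = { $, 'x' }

For A:
  PREDICT(A → c) = { 'c' }
  PREDICT(A → b P) = { 'b' }
For P:
  PREDICT(P → c g X) = { 'c' }
  PREDICT(P → ε) = { $, 'x' }
X has a single production, so nothing to check there.

All predict sets are disjoint. The grammar IS LL(1).

Answer: Yes, the grammar is LL(1).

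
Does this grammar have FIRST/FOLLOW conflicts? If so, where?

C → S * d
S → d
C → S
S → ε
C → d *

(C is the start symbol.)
A FIRST/FOLLOW conflict occurs when a non-terminal N has a nullable alternative N → β (β ⇒* ε) and another alternative N → α with FIRST(α) ∩ FOLLOW(N) ≠ ∅: on such a lookahead the parser cannot decide between expanding α and letting N vanish via β.

Nullable non-terminals: C, S.
FIRST sets used below: FIRST(S) = { 'd', ε }

C: nullable alternative(s) C → S; FOLLOW(C) = { $ }
  C → S * d: FIRST \ {ε} = { '*', 'd' } — disjoint from FOLLOW(C)
  C → S: FIRST \ {ε} = { 'd' } — this is the only nullable alternative, skip
  C → d *: FIRST \ {ε} = { 'd' } — disjoint from FOLLOW(C)

S: nullable alternative(s) S → ε; FOLLOW(S) = { $, '*' }
  S → d: FIRST \ {ε} = { 'd' } — disjoint from FOLLOW(S)
  S → ε: FIRST \ {ε} = { } — this is the only nullable alternative, skip

No FIRST/FOLLOW conflicts found.

Answer: No FIRST/FOLLOW conflicts.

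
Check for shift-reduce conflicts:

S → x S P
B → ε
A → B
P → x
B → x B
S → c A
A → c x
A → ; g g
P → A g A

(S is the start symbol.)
Yes — I2: [B → .] vs [A → . ; g g]; I4: [B → .] vs [A → . ; g g]; I10: [B → .] vs [B → . x B]; I12: [B → .] vs [B → . x B]; I14: [B → .] vs [A → . ; g g]

Augment with S' → S and build the canonical LR(0) collection (I0 = CLOSURE({[S' → . S]}), then GOTO on every symbol after a dot until no new states appear). It has 19 states:
  I0: { [S → . c A], [S → . x S P], [S' → . S] }  — shift
  I1: { [S' → S .] }  — accept
  I2: { [A → . ; g g], [A → . B], [A → . c x], [B → . x B], [B → .], [S → c . A] }  — shift, reduce
  I3: { [S → . c A], [S → . x S P], [S → x . S P] }  — shift
  I4: { [A → . ; g g], [A → . B], [A → . c x], [B → . x B], [B → .], [P → . A g A], [P → . x], [S → x S . P] }  — shift, reduce
  I5: { [A → ; . g g] }  — shift
  I6: { [P → A . g A] }  — shift
  I7: { [A → B .] }  — reduce
  I8: { [S → x S P .] }  — reduce
  I9: { [A → c . x] }  — shift
  I10: { [B → . x B], [B → .], [B → x . B], [P → x .] }  — shift, 2 reduces
  I11: { [B → x B .] }  — reduce
  I12: { [B → . x B], [B → .], [B → x . B] }  — shift, reduce
  I13: { [A → c x .] }  — reduce
  I14: { [A → . ; g g], [A → . B], [A → . c x], [B → . x B], [B → .], [P → A g . A] }  — shift, reduce
  I15: { [P → A g A .] }  — reduce
  I16: { [A → ; g . g] }  — shift
  I17: { [A → ; g g .] }  — reduce
  I18: { [S → c A .] }  — reduce

I2 contains reduce item [B → .] and shift items [A → . ; g g], [A → . c x], [B → . x B] — shift-reduce conflict.
I4 contains reduce item [B → .] and shift items [A → . ; g g], [A → . c x], [B → . x B], [P → . x] — shift-reduce conflict.
I10 contains reduce items [B → .], [P → x .] and shift item [B → . x B] — shift-reduce conflict.
I12 contains reduce item [B → .] and shift item [B → . x B] — shift-reduce conflict.
I14 contains reduce item [B → .] and shift items [A → . ; g g], [A → . c x], [B → . x B] — shift-reduce conflict.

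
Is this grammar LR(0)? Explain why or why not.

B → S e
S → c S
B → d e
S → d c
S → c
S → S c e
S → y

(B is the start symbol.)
No. Shift-reduce conflict between [S → c .] and [S → . c]

A grammar is LR(0) if no state in the canonical LR(0) collection has:
  - both a shift item (dot before a terminal) and a complete item (shift-reduce conflict), or
  - two or more complete items (reduce-reduce conflict; the accept item [B' → B .] counts as a complete item here).

Augment with B' → B and build the canonical LR(0) collection (I0 = CLOSURE({[B' → . B]}), then GOTO on every symbol after a dot until no new states appear). It has 13 states:
  I0: { [B → . S e], [B → . d e], [B' → . B], [S → . S c e], [S → . c S], [S → . c], [S → . d c], [S → . y] }  — shift
  I1: { [B' → B .] }  — accept
  I2: { [B → S . e], [S → S . c e] }  — shift
  I3: { [S → . S c e], [S → . c S], [S → . c], [S → . d c], [S → . y], [S → c . S], [S → c .] }  — shift, reduce
  I4: { [B → d . e], [S → d . c] }  — shift
  I5: { [S → y .] }  — reduce
  I6: { [S → d c .] }  — reduce
  I7: { [B → d e .] }  — reduce
  I8: { [S → S . c e], [S → c S .] }  — shift, reduce
  I9: { [S → d . c] }  — shift
  I10: { [S → S c . e] }  — shift
  I11: { [S → S c e .] }  — reduce
  I12: { [B → S e .] }  — reduce

Conflict in state I3:
  Shift-reduce conflict between [S → c .] and [S → . c]
So the grammar is NOT LR(0).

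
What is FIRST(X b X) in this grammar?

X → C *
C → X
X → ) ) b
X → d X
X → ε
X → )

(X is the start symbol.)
FIRST sets of the non-terminals involved (from the grammar, by fixed-point iteration):
  FIRST(X) = { ')', '*', 'd', ε }

To compute FIRST(X b X), process the symbols left to right:
Symbol X is a non-terminal. Add FIRST(X) \ {ε} = { ')', '*', 'd' }
X is nullable (ε ∈ FIRST(X)), continue to the next symbol.
Symbol b is a terminal. Add 'b' and stop.
FIRST(X b X) = { ')', '*', 'b', 'd' }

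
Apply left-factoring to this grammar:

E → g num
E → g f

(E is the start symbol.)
Left-factoring transforms A → αβ₁ | αβ₂ into A → αA' and A' → β₁ | β₂
(α is the longest common prefix among the alternatives). Repeat until
no nonterminal has two alternatives with a common prefix.

Round 1: E has alternatives sharing prefix 'g'. Introduce E': E → g E'
  Add: E' → num
  Add: E' → f

No remaining common prefixes — done.

Resulting grammar:
E → g E'
E' → num
E' → f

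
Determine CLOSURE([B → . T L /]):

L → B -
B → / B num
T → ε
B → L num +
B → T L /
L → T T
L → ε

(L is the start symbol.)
{ [B → . T L /], [T → .] }

To compute CLOSURE, for each item [A → α.Bβ] where B is a non-terminal, add [B → .γ] for all productions B → γ; repeat for the newly added items until nothing changes.

Start with: [B → . T L /]
  [B → . T L /] has the dot before T: add [T → .]
No further items can be added.

CLOSURE = { [B → . T L /], [T → .] }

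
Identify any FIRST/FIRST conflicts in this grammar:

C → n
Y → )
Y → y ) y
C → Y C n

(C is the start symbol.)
No FIRST/FIRST conflicts.

FIRST sets of the non-terminals at (or reachable through a nullable prefix from) the front of some alternative:
  FIRST(Y) = { ')', 'y' }

Productions for C:
  C → n: FIRST = { 'n' }
  C → Y C n: FIRST = { ')', 'y' }
Productions for Y:
  Y → ): FIRST = { ')' }
  Y → y ) y: FIRST = { 'y' }

All alternatives of each non-terminal have pairwise disjoint FIRST sets.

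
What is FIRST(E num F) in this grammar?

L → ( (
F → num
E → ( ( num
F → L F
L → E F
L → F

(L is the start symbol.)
FIRST sets of the non-terminals involved (from the grammar, by fixed-point iteration):
  FIRST(E) = { '(' }

To compute FIRST(E num F), process the symbols left to right:
Symbol E is a non-terminal. Add FIRST(E) \ {ε} = { '(' }
E is not nullable (ε ∉ FIRST(E)), so stop here.
FIRST(E num F) = { '(' }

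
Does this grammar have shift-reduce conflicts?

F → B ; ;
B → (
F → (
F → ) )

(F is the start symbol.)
A shift-reduce conflict occurs when an LR(0) state has both:
  - a complete (reduce) item [A → α .] (dot at the end), and
  - a shift item [B → β . c γ] (dot before a terminal).

Augment with F' → F and build the canonical LR(0) collection (I0 = CLOSURE({[F' → . F]}), then GOTO on every symbol after a dot until no new states appear). It has 8 states:
  I0: { [B → . (], [F → . (], [F → . ) )], [F → . B ; ;], [F' → . F] }  — shift
  I1: { [B → ( .], [F → ( .] }  — 2 reduces
  I2: { [F → ) . )] }  — shift
  I3: { [F → B . ; ;] }  — shift
  I4: { [F' → F .] }  — accept
  I5: { [F → B ; . ;] }  — shift
  I6: { [F → B ; ; .] }  — reduce
  I7: { [F → ) ) .] }  — reduce

No state contains both a complete item and a shift item.

Answer: No shift-reduce conflicts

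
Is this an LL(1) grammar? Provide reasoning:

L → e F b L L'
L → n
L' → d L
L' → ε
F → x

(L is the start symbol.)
Relevant sets:
  FOLLOW(L') = { $, 'd' }

For L:
  PREDICT(L → e F b L L') = { 'e' }
  PREDICT(L → n) = { 'n' }
For L':
  PREDICT(L' → d L) = { 'd' }
  PREDICT(L' → ε) = { $, 'd' }
F has a single production, so nothing to check there.

Conflict found: Predict set conflict for L': { 'd' }
The grammar is NOT LL(1).

Answer: No. Predict set conflict for L': { 'd' }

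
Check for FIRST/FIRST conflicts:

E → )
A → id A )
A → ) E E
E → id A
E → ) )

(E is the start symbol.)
A FIRST/FIRST conflict occurs when two productions N → α and N → β for the same non-terminal have FIRST(α) ∩ FIRST(β) ≠ ∅ (with ε ∈ FIRST of a nullable right-hand side, so two nullable alternatives also conflict).

Productions for E:
  E → ): FIRST = { ')' }
  E → id A: FIRST = { 'id' }
  E → ) ): FIRST = { ')' }
Productions for A:
  A → id A ): FIRST = { 'id' }
  A → ) E E: FIRST = { ')' }

Conflict for E: E → ) and E → ) )
  Overlap: { ')' }

Answer: Yes. E → ')' / E → ')' ')' on { ')' }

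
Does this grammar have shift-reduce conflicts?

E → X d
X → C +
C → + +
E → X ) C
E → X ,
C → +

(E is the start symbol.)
A shift-reduce conflict occurs when an LR(0) state has both:
  - a complete (reduce) item [A → α .] (dot at the end), and
  - a shift item [B → β . c γ] (dot before a terminal).

Augment with E' → E and build the canonical LR(0) collection (I0 = CLOSURE({[E' → . E]}), then GOTO on every symbol after a dot until no new states appear). It has 11 states:
  I0: { [C → . + +], [C → . +], [E → . X ) C], [E → . X ,], [E → . X d], [E' → . E], [X → . C +] }  — shift
  I1: { [C → + . +], [C → + .] }  — shift, reduce
  I2: { [X → C . +] }  — shift
  I3: { [E' → E .] }  — accept
  I4: { [E → X . ) C], [E → X . ,], [E → X . d] }  — shift
  I5: { [C → . + +], [C → . +], [E → X ) . C] }  — shift
  I6: { [E → X , .] }  — reduce
  I7: { [E → X d .] }  — reduce
  I8: { [E → X ) C .] }  — reduce
  I9: { [X → C + .] }  — reduce
  I10: { [C → + + .] }  — reduce

I1 contains reduce item [C → + .] and shift item [C → + . +] — shift-reduce conflict.

Answer: Yes — I1: [C → + .] vs [C → + . +]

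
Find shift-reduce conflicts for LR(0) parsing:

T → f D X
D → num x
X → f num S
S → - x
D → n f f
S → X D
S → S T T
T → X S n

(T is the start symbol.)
A shift-reduce conflict occurs when an LR(0) state has both:
  - a complete (reduce) item [A → α .] (dot at the end), and
  - a shift item [B → β . c γ] (dot before a terminal).

Augment with T' → T and build the canonical LR(0) collection (I0 = CLOSURE({[T' → . T]}), then GOTO on every symbol after a dot until no new states appear). It has 23 states:
  I0: { [T → . X S n], [T → . f D X], [T' → . T], [X → . f num S] }  — shift
  I1: { [T' → T .] }  — accept
  I2: { [S → . - x], [S → . S T T], [S → . X D], [T → X . S n], [X → . f num S] }  — shift
  I3: { [D → . n f f], [D → . num x], [T → f . D X], [X → f . num S] }  — shift
  I4: { [T → f D . X], [X → . f num S] }  — shift
  I5: { [D → n . f f] }  — shift
  I6: { [D → num . x], [S → . - x], [S → . S T T], [S → . X D], [X → . f num S], [X → f num . S] }  — shift
  I7: { [S → - . x] }  — shift
  I8: { [S → S . T T], [T → . X S n], [T → . f D X], [X → . f num S], [X → f num S .] }  — shift, reduce
  I9: { [D → . n f f], [D → . num x], [S → X . D] }  — shift
  I10: { [X → f . num S] }  — shift
  I11: { [D → num x .] }  — reduce
  I12: { [S → . - x], [S → . S T T], [S → . X D], [X → . f num S], [X → f num . S] }  — shift
  I13: { [S → X D .] }  — reduce
  I14: { [D → num . x] }  — shift
  I15: { [S → S T . T], [T → . X S n], [T → . f D X], [X → . f num S] }  — shift
  I16: { [S → S T T .] }  — reduce
  I17: { [S → - x .] }  — reduce
  I18: { [D → n f . f] }  — shift
  I19: { [D → n f f .] }  — reduce
  I20: { [T → f D X .] }  — reduce
  I21: { [S → S . T T], [T → . X S n], [T → . f D X], [T → X S . n], [X → . f num S] }  — shift
  I22: { [T → X S n .] }  — reduce

I8 contains reduce item [X → f num S .] and shift items [T → . f D X], [X → . f num S] — shift-reduce conflict.

Answer: Yes — I8: [X → f num S .] vs [T → . f D X]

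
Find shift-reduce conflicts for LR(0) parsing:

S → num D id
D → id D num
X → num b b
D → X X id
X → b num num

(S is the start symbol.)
No shift-reduce conflicts

A shift-reduce conflict occurs when an LR(0) state has both:
  - a complete (reduce) item [A → α .] (dot at the end), and
  - a shift item [B → β . c γ] (dot before a terminal).

Augment with S' → S and build the canonical LR(0) collection (I0 = CLOSURE({[S' → . S]}), then GOTO on every symbol after a dot until no new states appear). It has 17 states:
  I0: { [S → . num D id], [S' → . S] }  — shift
  I1: { [S' → S .] }  — accept
  I2: { [D → . X X id], [D → . id D num], [S → num . D id], [X → . b num num], [X → . num b b] }  — shift
  I3: { [S → num D . id] }  — shift
  I4: { [D → X . X id], [X → . b num num], [X → . num b b] }  — shift
  I5: { [X → b . num num] }  — shift
  I6: { [D → . X X id], [D → . id D num], [D → id . D num], [X → . b num num], [X → . num b b] }  — shift
  I7: { [X → num . b b] }  — shift
  I8: { [X → num b . b] }  — shift
  I9: { [X → num b b .] }  — reduce
  I10: { [D → id D . num] }  — shift
  I11: { [D → id D num .] }  — reduce
  I12: { [X → b num . num] }  — shift
  I13: { [X → b num num .] }  — reduce
  I14: { [D → X X . id] }  — shift
  I15: { [D → X X id .] }  — reduce
  I16: { [S → num D id .] }  — reduce

No state contains both a complete item and a shift item.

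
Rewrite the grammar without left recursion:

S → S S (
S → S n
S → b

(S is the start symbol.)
S is directly left-recursive. The standard transformation for
  A → A α₁ | ... | A α_m | β₁ | ... | β_n
is
  A  → β₁ A' | ... | β_n A'
  A' → α₁ A' | ... | α_m A' | ε

S → b becomes S → b S'
S → S S ( becomes S' → S ( S'
S → S n becomes S' → n S'
Add S' → ε

Resulting grammar:
S → b S'
S' → S ( S'
S' → n S'
S' → ε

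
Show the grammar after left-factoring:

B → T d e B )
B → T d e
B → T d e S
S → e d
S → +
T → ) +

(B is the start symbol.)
B → T d e B'
B' → B )
B' → ε
B' → S
S → e d
S → +
T → ) +

Left-factoring transforms A → αβ₁ | αβ₂ into A → αA' and A' → β₁ | β₂
(α is the longest common prefix among the alternatives). Repeat until
no nonterminal has two alternatives with a common prefix.

Round 1: B has alternatives sharing prefix 'T d e'. Introduce B': B → T d e B'
  Add: B' → B )
  Add: B' → ε
  Add: B' → S

No remaining common prefixes — done.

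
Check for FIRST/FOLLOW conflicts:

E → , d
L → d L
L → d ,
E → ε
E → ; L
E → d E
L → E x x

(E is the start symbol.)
No FIRST/FOLLOW conflicts.

Nullable non-terminals: E.

E: nullable alternative(s) E → ε; FOLLOW(E) = { $, 'x' }
  E → , d: FIRST \ {ε} = { ',' } — disjoint from FOLLOW(E)
  E → ε: FIRST \ {ε} = { } — this is the only nullable alternative, skip
  E → ; L: FIRST \ {ε} = { ';' } — disjoint from FOLLOW(E)
  E → d E: FIRST \ {ε} = { 'd' } — disjoint from FOLLOW(E)

L has no nullable alternative, so no FIRST/FOLLOW check is needed there.

No FIRST/FOLLOW conflicts found.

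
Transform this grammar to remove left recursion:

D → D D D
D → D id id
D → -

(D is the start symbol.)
D is directly left-recursive. The standard transformation for
  A → A α₁ | ... | A α_m | β₁ | ... | β_n
is
  A  → β₁ A' | ... | β_n A'
  A' → α₁ A' | ... | α_m A' | ε

D → - becomes D → - D'
D → D D D becomes D' → D D D'
D → D id id becomes D' → id id D'
Add D' → ε

Resulting grammar:
D → - D'
D' → D D D'
D' → id id D'
D' → ε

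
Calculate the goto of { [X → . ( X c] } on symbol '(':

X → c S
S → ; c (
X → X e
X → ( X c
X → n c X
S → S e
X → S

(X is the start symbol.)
{ [S → . ; c (], [S → . S e], [X → ( . X c], [X → . ( X c], [X → . S], [X → . X e], [X → . c S], [X → . n c X] }

GOTO(I, '(') = CLOSURE({ [A → αX.β] : [A → α.Xβ] ∈ I, X = '(' })

Items with dot before '(', with the dot advanced:
  [X → . ( X c] → [X → ( . X c]
Closure of the advanced items:
  [X → ( . X c] has the dot before X: add [X → . c S], [X → . X e], [X → . ( X c], [X → . n c X], [X → . S]
  [X → . S] has the dot before S: add [S → . ; c (], [S → . S e]

GOTO = { [S → . ; c (], [S → . S e], [X → ( . X c], [X → . ( X c], [X → . S], [X → . X e], [X → . c S], [X → . n c X] }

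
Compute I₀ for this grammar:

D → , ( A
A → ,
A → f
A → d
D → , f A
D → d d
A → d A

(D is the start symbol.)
First, augment the grammar with D' → D
I₀ = CLOSURE({ [D' → . D] }):
  [D' → . D] has the dot before D: add [D → . , ( A], [D → . , f A], [D → . d d]
No further items can be added.

I₀ = { [D → . , ( A], [D → . , f A], [D → . d d], [D' → . D] }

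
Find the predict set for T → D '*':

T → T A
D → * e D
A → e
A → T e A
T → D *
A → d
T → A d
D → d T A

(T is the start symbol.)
PREDICT(T → D '*') = (FIRST(RHS) \ {ε}) ∪ (FOLLOW(T) if ε ∈ FIRST(RHS), i.e. RHS ⇒* ε)
FIRST(D) = { '*', 'd' }
FIRST(D '*') = { '*', 'd' }
ε ∉ FIRST(D '*'), so FOLLOW(T) is not added.
PREDICT(T → D '*') = { '*', 'd' }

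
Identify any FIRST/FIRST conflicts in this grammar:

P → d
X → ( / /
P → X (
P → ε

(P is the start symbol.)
No FIRST/FIRST conflicts.

A FIRST/FIRST conflict occurs when two productions N → α and N → β for the same non-terminal have FIRST(α) ∩ FIRST(β) ≠ ∅ (with ε ∈ FIRST of a nullable right-hand side, so two nullable alternatives also conflict).

FIRST sets of the non-terminals at (or reachable through a nullable prefix from) the front of some alternative:
  FIRST(X) = { '(' }

Productions for P:
  P → d: FIRST = { 'd' }
  P → X (: FIRST = { '(' }
  P → ε: FIRST = { ε }
X has only one production, so no FIRST/FIRST conflict is possible there.

All alternatives of each non-terminal have pairwise disjoint FIRST sets.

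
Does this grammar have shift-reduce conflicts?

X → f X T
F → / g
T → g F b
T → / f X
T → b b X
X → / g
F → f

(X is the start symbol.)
No shift-reduce conflicts

A shift-reduce conflict occurs when an LR(0) state has both:
  - a complete (reduce) item [A → α .] (dot at the end), and
  - a shift item [B → β . c γ] (dot before a terminal).

Augment with X' → X and build the canonical LR(0) collection (I0 = CLOSURE({[X' → . X]}), then GOTO on every symbol after a dot until no new states appear). It has 19 states:
  I0: { [X → . / g], [X → . f X T], [X' → . X] }  — shift
  I1: { [X → / . g] }  — shift
  I2: { [X' → X .] }  — accept
  I3: { [X → . / g], [X → . f X T], [X → f . X T] }  — shift
  I4: { [T → . / f X], [T → . b b X], [T → . g F b], [X → f X . T] }  — shift
  I5: { [T → / . f X] }  — shift
  I6: { [X → f X T .] }  — reduce
  I7: { [T → b . b X] }  — shift
  I8: { [F → . / g], [F → . f], [T → g . F b] }  — shift
  I9: { [F → / . g] }  — shift
  I10: { [T → g F . b] }  — shift
  I11: { [F → f .] }  — reduce
  I12: { [T → g F b .] }  — reduce
  I13: { [F → / g .] }  — reduce
  I14: { [T → b b . X], [X → . / g], [X → . f X T] }  — shift
  I15: { [T → b b X .] }  — reduce
  I16: { [T → / f . X], [X → . / g], [X → . f X T] }  — shift
  I17: { [T → / f X .] }  — reduce
  I18: { [X → / g .] }  — reduce

No state contains both a complete item and a shift item.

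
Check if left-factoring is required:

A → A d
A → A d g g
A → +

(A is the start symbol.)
Left-factoring is needed when two productions for the same non-terminal
share a common prefix on the right-hand side.

Productions for A:
  A → A d
  A → A d g g
  A → +

Found common prefix 'A d' in productions for A

Answer: Yes, A has productions with common prefix 'A d'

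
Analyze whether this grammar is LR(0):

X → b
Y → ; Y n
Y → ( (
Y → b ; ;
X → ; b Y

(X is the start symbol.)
Augment with X' → X and build the canonical LR(0) collection (I0 = CLOSURE({[X' → . X]}), then GOTO on every symbol after a dot until no new states appear). It has 14 states:
  I0: { [X → . ; b Y], [X → . b], [X' → . X] }  — shift
  I1: { [X → ; . b Y] }  — shift
  I2: { [X' → X .] }  — accept
  I3: { [X → b .] }  — reduce
  I4: { [X → ; b . Y], [Y → . ( (], [Y → . ; Y n], [Y → . b ; ;] }  — shift
  I5: { [Y → ( . (] }  — shift
  I6: { [Y → . ( (], [Y → . ; Y n], [Y → . b ; ;], [Y → ; . Y n] }  — shift
  I7: { [X → ; b Y .] }  — reduce
  I8: { [Y → b . ; ;] }  — shift
  I9: { [Y → b ; . ;] }  — shift
  I10: { [Y → b ; ; .] }  — reduce
  I11: { [Y → ; Y . n] }  — shift
  I12: { [Y → ; Y n .] }  — reduce
  I13: { [Y → ( ( .] }  — reduce

Every state is either a pure shift/goto state or contains exactly one complete item and nothing to shift — no conflicts. The grammar is LR(0).

Answer: Yes, the grammar is LR(0)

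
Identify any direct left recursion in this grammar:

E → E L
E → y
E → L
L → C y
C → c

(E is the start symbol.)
Yes, E is left-recursive

E → E L: LEFT RECURSIVE (starts with E)
E → y: starts with y
E → L: starts with L
L → C y: starts with C
C → c: starts with c

The grammar has direct left recursion on: E.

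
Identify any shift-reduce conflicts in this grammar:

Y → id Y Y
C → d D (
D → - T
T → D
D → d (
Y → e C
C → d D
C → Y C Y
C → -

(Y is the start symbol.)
Yes — I11: [C → d D .] vs [C → d D . (]

A shift-reduce conflict occurs when an LR(0) state has both:
  - a complete (reduce) item [A → α .] (dot at the end), and
  - a shift item [B → β . c γ] (dot before a terminal).

Augment with Y' → Y and build the canonical LR(0) collection (I0 = CLOSURE({[Y' → . Y]}), then GOTO on every symbol after a dot until no new states appear). It has 19 states:
  I0: { [Y → . e C], [Y → . id Y Y], [Y' → . Y] }  — shift
  I1: { [Y' → Y .] }  — accept
  I2: { [C → . -], [C → . Y C Y], [C → . d D (], [C → . d D], [Y → . e C], [Y → . id Y Y], [Y → e . C] }  — shift
  I3: { [Y → . e C], [Y → . id Y Y], [Y → id . Y Y] }  — shift
  I4: { [Y → . e C], [Y → . id Y Y], [Y → id Y . Y] }  — shift
  I5: { [Y → id Y Y .] }  — reduce
  I6: { [C → - .] }  — reduce
  I7: { [Y → e C .] }  — reduce
  I8: { [C → . -], [C → . Y C Y], [C → . d D (], [C → . d D], [C → Y . C Y], [Y → . e C], [Y → . id Y Y] }  — shift
  I9: { [C → d . D (], [C → d . D], [D → . - T], [D → . d (] }  — shift
  I10: { [D → - . T], [D → . - T], [D → . d (], [T → . D] }  — shift
  I11: { [C → d D . (], [C → d D .] }  — shift, reduce
  I12: { [D → d . (] }  — shift
  I13: { [D → d ( .] }  — reduce
  I14: { [C → d D ( .] }  — reduce
  I15: { [T → D .] }  — reduce
  I16: { [D → - T .] }  — reduce
  I17: { [C → Y C . Y], [Y → . e C], [Y → . id Y Y] }  — shift
  I18: { [C → Y C Y .] }  — reduce

I11 contains reduce item [C → d D .] and shift item [C → d D . (] — shift-reduce conflict.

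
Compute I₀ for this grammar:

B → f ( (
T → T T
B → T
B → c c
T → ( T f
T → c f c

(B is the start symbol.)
{ [B → . T], [B → . c c], [B → . f ( (], [B' → . B], [T → . ( T f], [T → . T T], [T → . c f c] }

First, augment the grammar with B' → B
I₀ = CLOSURE({ [B' → . B] }):
  [B' → . B] has the dot before B: add [B → . f ( (], [B → . T], [B → . c c]
  [B → . T] has the dot before T: add [T → . T T], [T → . ( T f], [T → . c f c]
No further items can be added.

I₀ = { [B → . T], [B → . c c], [B → . f ( (], [B' → . B], [T → . ( T f], [T → . T T], [T → . c f c] }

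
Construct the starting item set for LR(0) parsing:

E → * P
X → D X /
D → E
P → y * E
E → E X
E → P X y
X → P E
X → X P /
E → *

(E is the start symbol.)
First, augment the grammar with E' → E
I₀ = CLOSURE({ [E' → . E] }):
  [E' → . E] has the dot before E: add [E → . * P], [E → . E X], [E → . P X y], [E → . *]
  [E → . P X y] has the dot before P: add [P → . y * E]
No further items can be added.

I₀ = { [E → . * P], [E → . *], [E → . E X], [E → . P X y], [E' → . E], [P → . y * E] }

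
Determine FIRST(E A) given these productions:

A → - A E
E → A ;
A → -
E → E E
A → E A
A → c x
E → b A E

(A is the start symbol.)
FIRST sets of the non-terminals involved (from the grammar, by fixed-point iteration):
  FIRST(E) = { '-', 'b', 'c' }

To compute FIRST(E A), process the symbols left to right:
Symbol E is a non-terminal. Add FIRST(E) \ {ε} = { '-', 'b', 'c' }
E is not nullable (ε ∉ FIRST(E)), so stop here.
FIRST(E A) = { '-', 'b', 'c' }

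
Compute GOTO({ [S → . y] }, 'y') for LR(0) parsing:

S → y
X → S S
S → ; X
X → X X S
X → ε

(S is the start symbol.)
{ [S → y .] }

GOTO(I, 'y') = CLOSURE({ [A → αX.β] : [A → α.Xβ] ∈ I, X = 'y' })

Items with dot before 'y', with the dot advanced:
  [S → . y] → [S → y .]
Closure adds nothing (no advanced item has the dot before a non-terminal).

GOTO = { [S → y .] }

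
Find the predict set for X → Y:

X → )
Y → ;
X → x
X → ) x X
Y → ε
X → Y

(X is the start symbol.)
{ $, ';' }

PREDICT(X → Y) = (FIRST(RHS) \ {ε}) ∪ (FOLLOW(X) if ε ∈ FIRST(RHS), i.e. RHS ⇒* ε)
FIRST(Y) = { ';', ε }
FIRST(Y) = { ';', ε }
ε ∈ FIRST(Y) (the right-hand side is nullable), so add FOLLOW(X) = { $ }
PREDICT(X → Y) = { $, ';' }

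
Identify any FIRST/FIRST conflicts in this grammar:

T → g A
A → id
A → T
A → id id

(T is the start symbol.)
A FIRST/FIRST conflict occurs when two productions N → α and N → β for the same non-terminal have FIRST(α) ∩ FIRST(β) ≠ ∅ (with ε ∈ FIRST of a nullable right-hand side, so two nullable alternatives also conflict).

FIRST sets of the non-terminals at (or reachable through a nullable prefix from) the front of some alternative:
  FIRST(T) = { 'g' }

Productions for A:
  A → id: FIRST = { 'id' }
  A → T: FIRST = { 'g' }
  A → id id: FIRST = { 'id' }
T has only one production, so no FIRST/FIRST conflict is possible there.

Conflict for A: A → id and A → id id
  Overlap: { 'id' }

Answer: Yes. A → id / A → id id on { 'id' }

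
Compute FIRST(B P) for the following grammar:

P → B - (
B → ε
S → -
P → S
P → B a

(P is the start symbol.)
{ '-', 'a' }

FIRST sets of the non-terminals involved (from the grammar, by fixed-point iteration):
  FIRST(B) = { ε }
  FIRST(P) = { '-', 'a' }

To compute FIRST(B P), process the symbols left to right:
Symbol B is a non-terminal. Add FIRST(B) \ {ε} = { }
B is nullable (ε ∈ FIRST(B)), continue to the next symbol.
Symbol P is a non-terminal. Add FIRST(P) \ {ε} = { '-', 'a' }
P is not nullable (ε ∉ FIRST(P)), so stop here.
FIRST(B P) = { '-', 'a' }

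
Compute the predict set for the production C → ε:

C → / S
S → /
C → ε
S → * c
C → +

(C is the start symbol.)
PREDICT(C → ε) = (FIRST(RHS) \ {ε}) ∪ (FOLLOW(C) if ε ∈ FIRST(RHS), i.e. RHS ⇒* ε)
The right-hand side is ε (FIRST(ε) = { ε }), so the predict set is FOLLOW(C) = { $ }
PREDICT(C → ε) = { $ }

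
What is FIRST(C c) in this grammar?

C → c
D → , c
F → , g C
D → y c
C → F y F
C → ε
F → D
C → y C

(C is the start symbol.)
{ ',', 'c', 'y' }

FIRST sets of the non-terminals involved (from the grammar, by fixed-point iteration):
  FIRST(C) = { ',', 'c', 'y', ε }

To compute FIRST(C c), process the symbols left to right:
Symbol C is a non-terminal. Add FIRST(C) \ {ε} = { ',', 'c', 'y' }
C is nullable (ε ∈ FIRST(C)), continue to the next symbol.
Symbol c is a terminal. Add 'c' and stop.
FIRST(C c) = { ',', 'c', 'y' }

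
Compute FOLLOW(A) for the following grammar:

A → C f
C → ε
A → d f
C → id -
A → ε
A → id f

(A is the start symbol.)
To compute FOLLOW(A), find every occurrence of A on a right-hand side N → α A β: add FIRST(β) \ {ε}, and if β is empty or nullable also add FOLLOW(N). Iterate to a fixed point.

A is the start symbol, so $ ∈ FOLLOW(A).
A does not occur on any right-hand side.

Taking the union: FOLLOW(A) = { $ }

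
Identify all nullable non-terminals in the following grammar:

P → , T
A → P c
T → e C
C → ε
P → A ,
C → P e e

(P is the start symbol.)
{ 'C' }

ε-productions: C → ε
So C is immediately nullable.
No further non-terminal can be added: every production for the remaining non-terminals contains a terminal or a non-nullable non-terminal.
Nullable = { 'C' }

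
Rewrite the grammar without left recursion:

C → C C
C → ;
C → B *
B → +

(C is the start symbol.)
C is directly left-recursive. The standard transformation for
  A → A α₁ | ... | A α_m | β₁ | ... | β_n
is
  A  → β₁ A' | ... | β_n A'
  A' → α₁ A' | ... | α_m A' | ε

C → ; becomes C → ; C'
C → B * becomes C → B * C'
C → C C becomes C' → C C'
Add C' → ε

Productions for other non-terminals are unchanged:
  B → +

Resulting grammar:
C → ; C'
C → B * C'
C' → C C'
C' → ε
B → +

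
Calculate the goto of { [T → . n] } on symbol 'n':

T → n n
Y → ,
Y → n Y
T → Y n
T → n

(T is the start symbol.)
{ [T → n .] }

GOTO(I, 'n') = CLOSURE({ [A → αX.β] : [A → α.Xβ] ∈ I, X = 'n' })

Items with dot before 'n', with the dot advanced:
  [T → . n] → [T → n .]
Closure adds nothing (no advanced item has the dot before a non-terminal).

GOTO = { [T → n .] }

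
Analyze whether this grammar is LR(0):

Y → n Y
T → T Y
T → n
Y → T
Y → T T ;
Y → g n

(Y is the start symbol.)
No. Shift-reduce conflict between [Y → T .] and [T → . n]

A grammar is LR(0) if no state in the canonical LR(0) collection has:
  - both a shift item (dot before a terminal) and a complete item (shift-reduce conflict), or
  - two or more complete items (reduce-reduce conflict; the accept item [Y' → Y .] counts as a complete item here).

Augment with Y' → Y and build the canonical LR(0) collection (I0 = CLOSURE({[Y' → . Y]}), then GOTO on every symbol after a dot until no new states appear). It has 10 states:
  I0: { [T → . T Y], [T → . n], [Y → . T T ;], [Y → . T], [Y → . g n], [Y → . n Y], [Y' → . Y] }  — shift
  I1: { [T → . T Y], [T → . n], [T → T . Y], [Y → . T T ;], [Y → . T], [Y → . g n], [Y → . n Y], [Y → T . T ;], [Y → T .] }  — shift, reduce
  I2: { [Y' → Y .] }  — accept
  I3: { [Y → g . n] }  — shift
  I4: { [T → . T Y], [T → . n], [T → n .], [Y → . T T ;], [Y → . T], [Y → . g n], [Y → . n Y], [Y → n . Y] }  — shift, reduce
  I5: { [Y → n Y .] }  — reduce
  I6: { [Y → g n .] }  — reduce
  I7: { [T → . T Y], [T → . n], [T → T . Y], [Y → . T T ;], [Y → . T], [Y → . g n], [Y → . n Y], [Y → T . T ;], [Y → T .], [Y → T T . ;] }  — shift, reduce
  I8: { [T → T Y .] }  — reduce
  I9: { [Y → T T ; .] }  — reduce

Conflict in state I1:
  Shift-reduce conflict between [Y → T .] and [T → . n]
So the grammar is NOT LR(0).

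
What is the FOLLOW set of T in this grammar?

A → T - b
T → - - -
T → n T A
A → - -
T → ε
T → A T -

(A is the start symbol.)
To compute FOLLOW(T), find every occurrence of T on a right-hand side N → α T β: add FIRST(β) \ {ε}, and if β is empty or nullable also add FOLLOW(N). Iterate to a fixed point.

In A → T - b: T is followed by '-' b, add FIRST('-' b) \ {ε} = { '-' }
In T → n T A: T is followed by A, add FIRST(A) \ {ε} = { '-', 'n' }
In T → A T -: T is followed by '-', add FIRST('-') \ {ε} = { '-' }

Taking the union: FOLLOW(T) = { '-', 'n' }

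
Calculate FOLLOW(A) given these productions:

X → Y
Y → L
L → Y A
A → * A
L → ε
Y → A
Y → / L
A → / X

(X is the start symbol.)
In L → Y A: A is at the end, add FOLLOW(L)
In A → * A: A is at the end; this adds FOLLOW(A) to itself — nothing new
In Y → A: A is at the end, add FOLLOW(Y)

The FOLLOW sets referred to above (computed the same way, to a fixed point):
  FOLLOW(L) = { $, '*', '/' }
  FOLLOW(Y) = { $, '*', '/' }

Taking the union: FOLLOW(A) = { $, '*', '/' }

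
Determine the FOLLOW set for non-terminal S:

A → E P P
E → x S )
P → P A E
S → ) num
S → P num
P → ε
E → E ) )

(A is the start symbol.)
{ ')' }

To compute FOLLOW(S), find every occurrence of S on a right-hand side N → α S β: add FIRST(β) \ {ε}, and if β is empty or nullable also add FOLLOW(N). Iterate to a fixed point.

In E → x S ): S is followed by ')', add FIRST(')') \ {ε} = { ')' }

Taking the union: FOLLOW(S) = { ')' }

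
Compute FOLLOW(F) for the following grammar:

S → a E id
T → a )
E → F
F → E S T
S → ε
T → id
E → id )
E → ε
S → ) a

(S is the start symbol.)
{ ')', 'a', 'id' }

In E → F: F is at the end, add FOLLOW(E)

The FOLLOW sets referred to above (computed the same way, to a fixed point):
  FOLLOW(E) = { ')', 'a', 'id' }

Taking the union: FOLLOW(F) = { ')', 'a', 'id' }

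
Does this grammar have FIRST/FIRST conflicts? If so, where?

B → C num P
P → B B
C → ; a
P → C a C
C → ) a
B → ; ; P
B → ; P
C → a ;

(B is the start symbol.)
A FIRST/FIRST conflict occurs when two productions N → α and N → β for the same non-terminal have FIRST(α) ∩ FIRST(β) ≠ ∅ (with ε ∈ FIRST of a nullable right-hand side, so two nullable alternatives also conflict).

FIRST sets of the non-terminals at (or reachable through a nullable prefix from) the front of some alternative:
  FIRST(C) = { ')', ';', 'a' }
  FIRST(B) = { ')', ';', 'a' }

Productions for B:
  B → C num P: FIRST = { ')', ';', 'a' }
  B → ; ; P: FIRST = { ';' }
  B → ; P: FIRST = { ';' }
Productions for P:
  P → B B: FIRST = { ')', ';', 'a' }
  P → C a C: FIRST = { ')', ';', 'a' }
Productions for C:
  C → ; a: FIRST = { ';' }
  C → ) a: FIRST = { ')' }
  C → a ;: FIRST = { 'a' }

Conflict for B: B → C num P and B → ; ; P
  Overlap: { ';' }
Conflict for B: B → C num P and B → ; P
  Overlap: { ';' }
Conflict for B: B → ; ; P and B → ; P
  Overlap: { ';' }
Conflict for P: P → B B and P → C a C
  Overlap: { ')', ';', 'a' }

Answer: Yes. B → C num P / B → ';' ';' P on { ';' }; B → C num P / B → ';' P on { ';' }; B → ';' ';' P / B → ';' P on { ';' }; P → B B / P → C a C on { ')', ';', 'a' }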